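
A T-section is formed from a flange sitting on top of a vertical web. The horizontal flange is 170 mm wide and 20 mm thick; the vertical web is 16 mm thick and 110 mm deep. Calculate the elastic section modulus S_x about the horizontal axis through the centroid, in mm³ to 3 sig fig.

Treat the section as a set of non-overlapping primitives; coordinates are from the bounding-box lower-left.
Flange: 170 × 20, A = 3 400 mm², y = 120 mm, Ī = 113 333 mm⁴.
Web: 16 × 110, A = 1 760 mm², y = 55 mm, Ī = 1 774 667 mm⁴.
Centroid: ȳ = ΣA·y / ΣA = 97.829 mm.
Transfer each piece to the horizontal axis through the centroid using Ī + A·d² with d = y − 97.829:
  flange: d = 22.171 mm → contributes +1 784 545 mm⁴
  web: d = -42.829 mm → contributes +5 003 145 mm⁴
Total I = 6 787 690 mm⁴.
Extreme fibre distance c = 97.829 mm; S = I/c = 69 383 mm³.

S_x ≈ 6.94 × 10⁴ mm³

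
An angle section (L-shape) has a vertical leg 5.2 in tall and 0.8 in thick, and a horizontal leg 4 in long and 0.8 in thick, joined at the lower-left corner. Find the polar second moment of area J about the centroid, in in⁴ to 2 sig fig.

Treat the section as a set of non-overlapping primitives; coordinates are from the bounding-box lower-left.
Vertical leg: 0.8 × 5.2, A = 4.16 in², y = 2.6 in, Ī = 9.374 in⁴.
Horizontal leg (remainder): 3.2 × 0.8, A = 2.56 in², y = 0.4 in, Ī = 0.1365 in⁴.
Centroid: ȳ = ΣA·y / ΣA = 1.762 in.
Transfer each piece to the centroidal x-axis using Ī + A·d² with d = y − 1.762:
  vertical leg: d = 0.8381 in → contributes +12.3 in⁴
  horizontal leg (remainder): d = -1.362 in → contributes +4.885 in⁴
Total I = 17.18 in⁴.
For the y-axis: x̄ = 1.162 in.
Repeating about the centroidal y-axis gives I_y = 8.745 in⁴.
Polar second moment: J = I_x + I_y = 25.93 in⁴.

J ≈ 26 in⁴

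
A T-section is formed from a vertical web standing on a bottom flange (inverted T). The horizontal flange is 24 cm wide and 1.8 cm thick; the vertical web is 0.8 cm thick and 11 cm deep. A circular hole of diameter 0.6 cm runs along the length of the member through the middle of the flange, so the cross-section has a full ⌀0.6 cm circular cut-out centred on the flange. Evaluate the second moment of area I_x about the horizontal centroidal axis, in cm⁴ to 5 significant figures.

Split into non-overlapping primitives; take the origin at the lower-left of the bounding box.
Flange: 24 × 1.8, A = 43.2 cm², y = 0.9 cm, Ī = 11.664 cm⁴.
Web: 0.8 × 11, A = 8.8 cm², y = 7.3 cm, Ī = 88.73333 cm⁴.
Hole (subtracted): ⌀0.6, A = 0.2827433 cm², y = 0.9 cm, Ī = 0.006361725 cm⁴.
Centroid: ȳ = ΣA·y / ΣA = 1.988998 cm.
Transfer each piece to the horizontal centroidal axis using Ī + A·d² with d = y − 1.988998:
  flange: d = -1.088998 cm → contributes +62.89562 cm⁴
  web: d = 5.311002 cm → contributes +336.9526 cm⁴
  hole: d = -1.088998 cm → contributes −0.3416719 cm⁴
Total I = 399.5066 cm⁴.

I_x ≈ 399.51 cm⁴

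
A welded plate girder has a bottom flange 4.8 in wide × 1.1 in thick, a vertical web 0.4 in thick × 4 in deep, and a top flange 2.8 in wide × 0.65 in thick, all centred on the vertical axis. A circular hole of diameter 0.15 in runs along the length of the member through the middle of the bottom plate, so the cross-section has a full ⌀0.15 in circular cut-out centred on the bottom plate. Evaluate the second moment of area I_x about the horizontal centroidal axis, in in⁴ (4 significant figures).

Split into non-overlapping primitives; take the origin at the lower-left of the bounding box.
Bottom plate: 4.8 × 1.1, A = 5.28 in², y = 0.55 in, Ī = 0.5324 in⁴.
Web plate: 0.4 × 4, A = 1.6 in², y = 3.1 in, Ī = 2.13333 in⁴.
Top plate: 2.8 × 0.65, A = 1.82 in², y = 5.425 in, Ī = 0.0640792 in⁴.
Hole (subtracted): ⌀0.15, A = 0.0176715 in², y = 0.55 in, Ī = 0.0000248505 in⁴.
Centroid: ȳ = ΣA·y / ΣA = 2.04182 in.
Transfer each piece to the horizontal centroidal axis using Ī + A·d² with d = y − 2.04182:
  bottom plate: d = -1.49182 in → contributes +12.2832 in⁴
  web plate: d = 1.05818 in → contributes +3.92491 in⁴
  top plate: d = 3.38318 in → contributes +20.8956 in⁴
  hole: d = -1.49182 in → contributes −0.0393533 in⁴
Total I = 37.0644 in⁴.

I_x ≈ 37.06 in⁴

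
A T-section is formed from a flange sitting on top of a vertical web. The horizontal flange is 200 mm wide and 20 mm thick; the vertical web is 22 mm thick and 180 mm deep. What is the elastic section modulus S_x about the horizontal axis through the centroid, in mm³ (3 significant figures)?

S_x ≈ 2.19 × 10⁵ mm³

Break the section into simple shapes (no overlaps), measuring from the bottom-left corner of the bounding box.
Flange: 200 × 20, A = 4 000 mm², y = 190 mm, Ī = 133 333 mm⁴.
Web: 22 × 180, A = 3 960 mm², y = 90 mm, Ī = 10 692 000 mm⁴.
Centroid: ȳ = ΣA·y / ΣA = 140.25 mm.
Transfer each piece to the horizontal axis through the centroid using Ī + A·d² with d = y − 140.25:
  flange: d = 49.749 mm → contributes +10 033 083 mm⁴
  web: d = -50.251 mm → contributes +20 691 747 mm⁴
Total I = 30 724 831 mm⁴.
Extreme fibre distance c = 140.25 mm; S = I/c = 219 070 mm³.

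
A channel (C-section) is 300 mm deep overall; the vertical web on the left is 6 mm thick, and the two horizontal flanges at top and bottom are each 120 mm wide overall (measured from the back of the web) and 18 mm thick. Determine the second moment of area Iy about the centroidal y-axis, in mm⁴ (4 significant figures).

Break the section into simple shapes (no overlaps), measuring from the bottom-left corner of the bounding box.
Web: 6 × 300, A = 1 800 mm², x = 3 mm, Ī = 5 400 mm⁴.
Top flange (beyond web): 114 × 18, A = 2 052 mm², x = 63 mm, Ī = 2 222 316 mm⁴.
Bottom flange (beyond web): 114 × 18, A = 2 052 mm², x = 63 mm, Ī = 2 222 316 mm⁴.
Centroid: x̄ = ΣA·x / ΣA = 44.7073 mm.
Transfer each piece to the centroidal y-axis using Ī + A·d² with d = x − 44.7073:
  web: d = -41.7073 mm → contributes +3 136 501 mm⁴
  top flange (beyond web): d = 18.2927 mm → contributes +2 908 961 mm⁴
  bottom flange (beyond web): d = 18.2927 mm → contributes +2 908 961 mm⁴
Total I = 8 954 422 mm⁴.

Iy ≈ 8.954 × 10⁶ mm⁴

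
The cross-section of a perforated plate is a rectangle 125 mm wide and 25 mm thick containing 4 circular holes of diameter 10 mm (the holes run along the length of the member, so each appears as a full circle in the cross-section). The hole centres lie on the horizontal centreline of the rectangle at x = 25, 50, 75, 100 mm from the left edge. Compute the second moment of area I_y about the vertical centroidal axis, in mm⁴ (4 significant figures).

I_y ≈ 3.822 × 10⁶ mm⁴

Break the section into simple shapes (no overlaps), measuring from the bottom-left corner of the bounding box.
Plate: 125 × 25, A = 3 125 mm², x = 62.5 mm, Ī = 4 069 010 mm⁴.
Hole 1 (subtracted): ⌀10, A = 78.5398 mm², x = 25 mm, Ī = 490.874 mm⁴.
Hole 2 (subtracted): ⌀10, A = 78.5398 mm², x = 50 mm, Ī = 490.874 mm⁴.
Hole 3 (subtracted): ⌀10, A = 78.5398 mm², x = 75 mm, Ī = 490.874 mm⁴.
Hole 4 (subtracted): ⌀10, A = 78.5398 mm², x = 100 mm, Ī = 490.874 mm⁴.
By symmetry the centroid is at mid-width, x̄ = 62.5 mm.
Transfer each piece to the vertical centroidal axis using Ī + A·d² with d = x − 62.5:
  plate: d = 0 mm → contributes +4 069 010 mm⁴
  hole 1: d = -37.5 mm → contributes −110 937 mm⁴
  hole 2: d = -12.5 mm → contributes −12762.7 mm⁴
  hole 3: d = 12.5 mm → contributes −12762.7 mm⁴
  hole 4: d = 37.5 mm → contributes −110 937 mm⁴
Total I = 3 821 610 mm⁴.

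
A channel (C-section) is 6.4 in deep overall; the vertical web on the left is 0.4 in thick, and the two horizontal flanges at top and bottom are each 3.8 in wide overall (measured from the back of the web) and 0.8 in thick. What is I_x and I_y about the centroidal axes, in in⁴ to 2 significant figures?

I_x ≈ 52 in⁴, I_y ≈ 12 in⁴

Break the section into simple shapes (no overlaps), measuring from the bottom-left corner of the bounding box.
Web: 0.4 × 6.4, A = 2.56 in², y = 3.2 in, Ī = 8.738 in⁴.
Top flange (beyond web): 3.4 × 0.8, A = 2.72 in², y = 6 in, Ī = 0.1451 in⁴.
Bottom flange (beyond web): 3.4 × 0.8, A = 2.72 in², y = 0.4 in, Ī = 0.1451 in⁴.
By symmetry the centroid is at mid-height, ȳ = 3.2 in.
Transfer each piece to the centroidal x-axis using Ī + A·d² with d = y − 3.2:
  web: d = 0 in → contributes +8.738 in⁴
  top flange (beyond web): d = 2.8 in → contributes +21.47 in⁴
  bottom flange (beyond web): d = -2.8 in → contributes +21.47 in⁴
Total I = 51.68 in⁴.
For the y-axis: x̄ = 1.492 in.
Repeating about the centroidal y-axis gives I_y = 11.56 in⁴.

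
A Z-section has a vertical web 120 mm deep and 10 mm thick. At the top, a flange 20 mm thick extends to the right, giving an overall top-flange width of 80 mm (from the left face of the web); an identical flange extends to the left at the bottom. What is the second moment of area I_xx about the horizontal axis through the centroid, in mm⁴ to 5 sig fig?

I_xx ≈ 8.5333 × 10⁶ mm⁴

Break the section into simple shapes (no overlaps), measuring from the bottom-left corner of the bounding box.
Web: 10 × 120, A = 1 200 mm², y = 60 mm, Ī = 1 440 000 mm⁴.
Top flange (beyond web): 70 × 20, A = 1 400 mm², y = 110 mm, Ī = 46666.67 mm⁴.
Bottom flange (beyond web): 70 × 20, A = 1 400 mm², y = 10 mm, Ī = 46666.67 mm⁴.
Centroid: ȳ = ΣA·y / ΣA = 60 mm.
Transfer each piece to the horizontal axis through the centroid using Ī + A·d² with d = y − 60:
  web: d = 0 mm → contributes +1 440 000 mm⁴
  top flange (beyond web): d = 50 mm → contributes +3 546 667 mm⁴
  bottom flange (beyond web): d = -50 mm → contributes +3 546 667 mm⁴
Total I = 8 533 333 mm⁴.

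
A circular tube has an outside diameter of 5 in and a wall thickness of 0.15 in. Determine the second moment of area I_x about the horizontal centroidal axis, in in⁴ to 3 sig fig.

Break the section into simple shapes (no overlaps), measuring from the bottom-left corner of the bounding box.
Outer circle: ⌀5, A = 19.635 in², y = 2.5 in, Ī = 30.68 in⁴.
Bore (subtracted): ⌀4.7, A = 17.349 in², y = 2.5 in, Ī = 23.953 in⁴.
By symmetry the centroid is at mid-height, ȳ = 2.5 in.
All pieces are centred on the horizontal centroidal axis, so I = ΣĪ (holes subtracted) = 6.7265 in⁴.

I_x ≈ 6.73 in⁴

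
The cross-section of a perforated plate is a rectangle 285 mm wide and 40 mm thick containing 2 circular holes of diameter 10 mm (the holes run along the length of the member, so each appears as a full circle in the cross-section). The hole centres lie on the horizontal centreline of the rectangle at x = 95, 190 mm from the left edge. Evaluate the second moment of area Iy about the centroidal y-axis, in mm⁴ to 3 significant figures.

Treat the section as a set of non-overlapping primitives; coordinates are from the bounding-box lower-left.
Plate: 285 × 40, A = 11 400 mm², x = 142.5 mm, Ī = 77 163 750 mm⁴.
Hole 1 (subtracted): ⌀10, A = 78.54 mm², x = 95 mm, Ī = 490.87 mm⁴.
Hole 2 (subtracted): ⌀10, A = 78.54 mm², x = 190 mm, Ī = 490.87 mm⁴.
By symmetry the centroid is at mid-width, x̄ = 142.5 mm.
Transfer each piece to the centroidal y-axis using Ī + A·d² with d = x − 142.5:
  plate: d = 0 mm → contributes +77 163 750 mm⁴
  hole 1: d = -47.5 mm → contributes −177 696 mm⁴
  hole 2: d = 47.5 mm → contributes −177 696 mm⁴
Total I = 76 808 357 mm⁴.

Iy ≈ 7.68 × 10⁷ mm⁴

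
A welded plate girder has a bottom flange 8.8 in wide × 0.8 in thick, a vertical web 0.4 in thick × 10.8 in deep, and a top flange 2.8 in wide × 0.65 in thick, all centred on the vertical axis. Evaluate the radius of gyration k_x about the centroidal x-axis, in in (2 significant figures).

Treat the section as a set of non-overlapping primitives; coordinates are from the bounding-box lower-left.
Bottom plate: 8.8 × 0.8, A = 7.04 in², y = 0.4 in, Ī = 0.3755 in⁴.
Web plate: 0.4 × 10.8, A = 4.32 in², y = 6.2 in, Ī = 41.99 in⁴.
Top plate: 2.8 × 0.65, A = 1.82 in², y = 11.93 in, Ī = 0.06408 in⁴.
Centroid: ȳ = ΣA·y / ΣA = 3.893 in.
Transfer each piece to the centroidal x-axis using Ī + A·d² with d = y − 3.893:
  bottom plate: d = -3.493 in → contributes +86.25 in⁴
  web plate: d = 2.307 in → contributes +64.99 in⁴
  top plate: d = 8.032 in → contributes +117.5 in⁴
Total I = 268.7 in⁴.
Radius of gyration: k = √(I/A) = √(268.7 / 13.18) = 4.515 in.

k_x ≈ 4.5 in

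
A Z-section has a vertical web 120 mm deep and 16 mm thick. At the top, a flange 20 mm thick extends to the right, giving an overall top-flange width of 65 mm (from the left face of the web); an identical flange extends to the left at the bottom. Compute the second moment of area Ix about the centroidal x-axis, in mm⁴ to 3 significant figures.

Ix ≈ 7.27 × 10⁶ mm⁴

Split into non-overlapping primitives; take the origin at the lower-left of the bounding box.
Web: 16 × 120, A = 1 920 mm², y = 60 mm, Ī = 2 304 000 mm⁴.
Top flange (beyond web): 49 × 20, A = 980 mm², y = 110 mm, Ī = 32 667 mm⁴.
Bottom flange (beyond web): 49 × 20, A = 980 mm², y = 10 mm, Ī = 32 667 mm⁴.
Centroid: ȳ = ΣA·y / ΣA = 60 mm.
Transfer each piece to the centroidal x-axis using Ī + A·d² with d = y − 60:
  web: d = 0 mm → contributes +2 304 000 mm⁴
  top flange (beyond web): d = 50 mm → contributes +2 482 667 mm⁴
  bottom flange (beyond web): d = -50 mm → contributes +2 482 667 mm⁴
Total I = 7 269 333 mm⁴.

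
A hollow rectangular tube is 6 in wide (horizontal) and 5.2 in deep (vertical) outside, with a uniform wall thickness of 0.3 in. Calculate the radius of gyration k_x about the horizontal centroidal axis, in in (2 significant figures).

Decompose the section into non-overlapping parts with the origin at the bottom-left of its bounding rectangle.
Outer rectangle: 6 × 5.2, A = 31.2 in², y = 2.6 in, Ī = 70.3 in⁴.
Inner void (subtracted): 5.4 × 4.6, A = 24.84 in², y = 2.6 in, Ī = 43.8 in⁴.
By symmetry the centroid is at mid-height, ȳ = 2.6 in.
All pieces are centred on the horizontal centroidal axis, so I = ΣĪ (holes subtracted) = 26.5 in⁴.
Radius of gyration: k = √(I/A) = √(26.5 / 6.36) = 2.041 in.

k_x ≈ 2.0 in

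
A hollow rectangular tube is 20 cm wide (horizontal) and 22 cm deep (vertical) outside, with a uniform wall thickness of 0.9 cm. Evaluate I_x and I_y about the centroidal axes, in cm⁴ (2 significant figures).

I_x ≈ 5200 cm⁴, I_y ≈ 4500 cm⁴

Split into non-overlapping primitives; take the origin at the lower-left of the bounding box.
Outer rectangle: 20 × 22, A = 440 cm², y = 11 cm, Ī = 17 747 cm⁴.
Inner void (subtracted): 18.2 × 20.2, A = 367.6 cm², y = 11 cm, Ī = 12 501 cm⁴.
By symmetry the centroid is at mid-height, ȳ = 11 cm.
All pieces are centred on the centroidal x-axis, so I = ΣĪ (holes subtracted) = 5 246 cm⁴.
Repeating about the centroidal y-axis gives I_y = 4 519 cm⁴.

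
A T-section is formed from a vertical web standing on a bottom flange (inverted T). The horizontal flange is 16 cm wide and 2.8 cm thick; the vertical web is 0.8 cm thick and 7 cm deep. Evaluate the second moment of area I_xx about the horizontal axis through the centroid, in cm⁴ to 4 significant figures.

I_xx ≈ 171.7 cm⁴

Treat the section as a set of non-overlapping primitives; coordinates are from the bounding-box lower-left.
Flange: 16 × 2.8, A = 44.8 cm², y = 1.4 cm, Ī = 29.2693 cm⁴.
Web: 0.8 × 7, A = 5.6 cm², y = 6.3 cm, Ī = 22.8667 cm⁴.
Centroid: ȳ = ΣA·y / ΣA = 1.94444 cm.
Transfer each piece to the horizontal axis through the centroid using Ī + A·d² with d = y − 1.94444:
  flange: d = -0.544444 cm → contributes +42.5489 cm⁴
  web: d = 4.35556 cm → contributes +129.104 cm⁴
Total I = 171.652 cm⁴.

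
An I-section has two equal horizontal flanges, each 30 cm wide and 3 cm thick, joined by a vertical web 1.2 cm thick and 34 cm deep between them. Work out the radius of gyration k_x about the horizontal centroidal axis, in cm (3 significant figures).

k_x ≈ 17.2 cm

Decompose the section into non-overlapping parts with the origin at the bottom-left of its bounding rectangle.
Bottom flange: 30 × 3, A = 90 cm², y = 1.5 cm, Ī = 67.5 cm⁴.
Web: 1.2 × 34, A = 40.8 cm², y = 20 cm, Ī = 3930.4 cm⁴.
Top flange: 30 × 3, A = 90 cm², y = 38.5 cm, Ī = 67.5 cm⁴.
By symmetry the centroid is at mid-height, ȳ = 20 cm.
Transfer each piece to the horizontal centroidal axis using Ī + A·d² with d = y − 20:
  bottom flange: d = -18.5 cm → contributes +30 870 cm⁴
  web: d = 0 cm → contributes +3930.4 cm⁴
  top flange: d = 18.5 cm → contributes +30 870 cm⁴
Total I = 65 670 cm⁴.
Radius of gyration: k = √(I/A) = √(65 670 / 220.8) = 17.246 cm.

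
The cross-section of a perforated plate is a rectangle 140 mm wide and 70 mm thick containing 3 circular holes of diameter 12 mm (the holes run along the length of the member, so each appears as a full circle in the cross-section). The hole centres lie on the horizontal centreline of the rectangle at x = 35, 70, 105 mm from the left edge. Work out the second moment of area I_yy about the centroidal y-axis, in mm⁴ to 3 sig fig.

I_yy ≈ 1.57 × 10⁷ mm⁴

Decompose the section into non-overlapping parts with the origin at the bottom-left of its bounding rectangle.
Plate: 140 × 70, A = 9 800 mm², x = 70 mm, Ī = 16 006 667 mm⁴.
Hole 1 (subtracted): ⌀12, A = 113.1 mm², x = 35 mm, Ī = 1017.9 mm⁴.
Hole 2 (subtracted): ⌀12, A = 113.1 mm², x = 70 mm, Ī = 1017.9 mm⁴.
Hole 3 (subtracted): ⌀12, A = 113.1 mm², x = 105 mm, Ī = 1017.9 mm⁴.
By symmetry the centroid is at mid-width, x̄ = 70 mm.
Transfer each piece to the centroidal y-axis using Ī + A·d² with d = x − 70:
  plate: d = 0 mm → contributes +16 006 667 mm⁴
  hole 1: d = -35 mm → contributes −139 562 mm⁴
  hole 2: d = 0 mm → contributes −1017.9 mm⁴
  hole 3: d = 35 mm → contributes −139 562 mm⁴
Total I = 15 726 525 mm⁴.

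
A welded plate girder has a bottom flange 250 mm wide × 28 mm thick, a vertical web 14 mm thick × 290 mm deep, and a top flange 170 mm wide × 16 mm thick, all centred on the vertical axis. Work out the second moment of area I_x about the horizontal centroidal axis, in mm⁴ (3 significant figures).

I_x ≈ 2.34 × 10⁸ mm⁴

Decompose the section into non-overlapping parts with the origin at the bottom-left of its bounding rectangle.
Bottom plate: 250 × 28, A = 7 000 mm², y = 14 mm, Ī = 457 333 mm⁴.
Web plate: 14 × 290, A = 4 060 mm², y = 173 mm, Ī = 28 453 833 mm⁴.
Top plate: 170 × 16, A = 2 720 mm², y = 326 mm, Ī = 58 027 mm⁴.
Centroid: ȳ = ΣA·y / ΣA = 122.43 mm.
Transfer each piece to the horizontal centroidal axis using Ī + A·d² with d = y − 122.43:
  bottom plate: d = -108.43 mm → contributes +82 758 396 mm⁴
  web plate: d = 50.569 mm → contributes +38 836 137 mm⁴
  top plate: d = 203.57 mm → contributes +112 775 679 mm⁴
Total I = 234 370 213 mm⁴.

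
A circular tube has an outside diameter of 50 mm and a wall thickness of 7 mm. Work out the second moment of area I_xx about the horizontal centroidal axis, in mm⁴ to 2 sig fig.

I_xx ≈ 2.2 × 10⁵ mm⁴

Decompose the section into non-overlapping parts with the origin at the bottom-left of its bounding rectangle.
Outer circle: ⌀50, A = 1 963 mm², y = 25 mm, Ī = 306 796 mm⁴.
Bore (subtracted): ⌀36, A = 1 018 mm², y = 25 mm, Ī = 82 448 mm⁴.
By symmetry the centroid is at mid-height, ȳ = 25 mm.
All pieces are centred on the horizontal centroidal axis, so I = ΣĪ (holes subtracted) = 224 348 mm⁴.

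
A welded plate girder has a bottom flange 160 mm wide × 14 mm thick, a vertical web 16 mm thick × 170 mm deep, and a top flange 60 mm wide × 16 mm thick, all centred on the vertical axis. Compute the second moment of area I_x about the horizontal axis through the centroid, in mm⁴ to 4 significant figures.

I_x ≈ 3.157 × 10⁷ mm⁴

Split into non-overlapping primitives; take the origin at the lower-left of the bounding box.
Bottom plate: 160 × 14, A = 2 240 mm², y = 7 mm, Ī = 36586.7 mm⁴.
Web plate: 16 × 170, A = 2 720 mm², y = 99 mm, Ī = 6 550 667 mm⁴.
Top plate: 60 × 16, A = 960 mm², y = 192 mm, Ī = 20 480 mm⁴.
Centroid: ȳ = ΣA·y / ΣA = 79.2703 mm.
Transfer each piece to the horizontal axis through the centroid using Ī + A·d² with d = y − 79.2703:
  bottom plate: d = -72.2703 mm → contributes +11 736 089 mm⁴
  web plate: d = 19.7297 mm → contributes +7 609 460 mm⁴
  top plate: d = 112.73 mm → contributes +12 220 152 mm⁴
Total I = 31 565 701 mm⁴.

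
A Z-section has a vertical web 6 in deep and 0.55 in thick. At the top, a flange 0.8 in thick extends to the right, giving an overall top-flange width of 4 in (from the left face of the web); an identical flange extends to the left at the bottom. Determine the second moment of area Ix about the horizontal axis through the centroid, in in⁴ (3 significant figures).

Ix ≈ 47.5 in⁴

Treat the section as a set of non-overlapping primitives; coordinates are from the bounding-box lower-left.
Web: 0.55 × 6, A = 3.3 in², y = 3 in, Ī = 9.9 in⁴.
Top flange (beyond web): 3.45 × 0.8, A = 2.76 in², y = 5.6 in, Ī = 0.1472 in⁴.
Bottom flange (beyond web): 3.45 × 0.8, A = 2.76 in², y = 0.4 in, Ī = 0.1472 in⁴.
Centroid: ȳ = ΣA·y / ΣA = 3 in.
Transfer each piece to the horizontal axis through the centroid using Ī + A·d² with d = y − 3:
  web: d = 0 in → contributes +9.9 in⁴
  top flange (beyond web): d = 2.6 in → contributes +18.805 in⁴
  bottom flange (beyond web): d = -2.6 in → contributes +18.805 in⁴
Total I = 47.51 in⁴.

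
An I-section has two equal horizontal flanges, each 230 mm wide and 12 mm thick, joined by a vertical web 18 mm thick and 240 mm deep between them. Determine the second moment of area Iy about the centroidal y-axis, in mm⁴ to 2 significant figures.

Treat the section as a set of non-overlapping primitives; coordinates are from the bounding-box lower-left.
Bottom flange: 230 × 12, A = 2 760 mm², x = 115 mm, Ī = 12 167 000 mm⁴.
Web: 18 × 240, A = 4 320 mm², x = 115 mm, Ī = 116 640 mm⁴.
Top flange: 230 × 12, A = 2 760 mm², x = 115 mm, Ī = 12 167 000 mm⁴.
By symmetry the centroid is at mid-width, x̄ = 115 mm.
All pieces are centred on the centroidal y-axis, so I = ΣĪ = 24 450 640 mm⁴.

Iy ≈ 2.4 × 10⁷ mm⁴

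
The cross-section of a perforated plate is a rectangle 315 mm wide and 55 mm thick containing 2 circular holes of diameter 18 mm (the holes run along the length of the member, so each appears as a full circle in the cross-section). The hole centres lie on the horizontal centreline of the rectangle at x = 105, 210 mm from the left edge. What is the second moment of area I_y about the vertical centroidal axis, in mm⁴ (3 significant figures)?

I_y ≈ 1.42 × 10⁸ mm⁴

Break the section into simple shapes (no overlaps), measuring from the bottom-left corner of the bounding box.
Plate: 315 × 55, A = 17 325 mm², x = 157.5 mm, Ī = 143 256 094 mm⁴.
Hole 1 (subtracted): ⌀18, A = 254.47 mm², x = 105 mm, Ī = 5 153 mm⁴.
Hole 2 (subtracted): ⌀18, A = 254.47 mm², x = 210 mm, Ī = 5 153 mm⁴.
By symmetry the centroid is at mid-width, x̄ = 157.5 mm.
Transfer each piece to the vertical centroidal axis using Ī + A·d² with d = x − 157.5:
  plate: d = 0 mm → contributes +143 256 094 mm⁴
  hole 1: d = -52.5 mm → contributes −706 533 mm⁴
  hole 2: d = 52.5 mm → contributes −706 533 mm⁴
Total I = 141 843 027 mm⁴.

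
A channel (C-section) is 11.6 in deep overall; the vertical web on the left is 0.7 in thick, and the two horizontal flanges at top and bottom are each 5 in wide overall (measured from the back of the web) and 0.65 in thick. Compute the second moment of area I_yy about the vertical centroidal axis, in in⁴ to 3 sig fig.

Decompose the section into non-overlapping parts with the origin at the bottom-left of its bounding rectangle.
Web: 0.7 × 11.6, A = 8.12 in², x = 0.35 in, Ī = 0.33157 in⁴.
Top flange (beyond web): 4.3 × 0.65, A = 2.795 in², x = 2.85 in, Ī = 4.3066 in⁴.
Bottom flange (beyond web): 4.3 × 0.65, A = 2.795 in², x = 2.85 in, Ī = 4.3066 in⁴.
Centroid: x̄ = ΣA·x / ΣA = 1.3693 in.
Transfer each piece to the vertical centroidal axis using Ī + A·d² with d = x − 1.3693:
  web: d = -1.0193 in → contributes +8.7685 in⁴
  top flange (beyond web): d = 1.4807 in → contributes +10.434 in⁴
  bottom flange (beyond web): d = 1.4807 in → contributes +10.434 in⁴
Total I = 29.637 in⁴.

I_yy ≈ 29.6 in⁴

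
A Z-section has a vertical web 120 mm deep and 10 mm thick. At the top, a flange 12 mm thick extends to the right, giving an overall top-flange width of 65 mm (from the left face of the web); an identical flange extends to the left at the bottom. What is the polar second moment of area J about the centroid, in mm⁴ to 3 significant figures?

Split into non-overlapping primitives; take the origin at the lower-left of the bounding box.
Web: 10 × 120, A = 1 200 mm², y = 60 mm, Ī = 1 440 000 mm⁴.
Top flange (beyond web): 55 × 12, A = 660 mm², y = 114 mm, Ī = 7 920 mm⁴.
Bottom flange (beyond web): 55 × 12, A = 660 mm², y = 6 mm, Ī = 7 920 mm⁴.
Centroid: ȳ = ΣA·y / ΣA = 60 mm.
Transfer each piece to the centroidal x-axis using Ī + A·d² with d = y − 60:
  web: d = 0 mm → contributes +1 440 000 mm⁴
  top flange (beyond web): d = 54 mm → contributes +1 932 480 mm⁴
  bottom flange (beyond web): d = -54 mm → contributes +1 932 480 mm⁴
Total I = 5 304 960 mm⁴.
For the y-axis: x̄ = 60 mm.
Repeating about the centroidal y-axis gives I_y = 1 737 000 mm⁴.
Polar second moment: J = I_x + I_y = 7 041 960 mm⁴.

J ≈ 7.04 × 10⁶ mm⁴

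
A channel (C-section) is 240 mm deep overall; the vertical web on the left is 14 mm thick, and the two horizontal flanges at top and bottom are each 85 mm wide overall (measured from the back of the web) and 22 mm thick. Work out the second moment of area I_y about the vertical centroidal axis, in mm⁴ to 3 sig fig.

Split into non-overlapping primitives; take the origin at the lower-left of the bounding box.
Web: 14 × 240, A = 3 360 mm², x = 7 mm, Ī = 54 880 mm⁴.
Top flange (beyond web): 71 × 22, A = 1 562 mm², x = 49.5 mm, Ī = 656 170 mm⁴.
Bottom flange (beyond web): 71 × 22, A = 1 562 mm², x = 49.5 mm, Ī = 656 170 mm⁴.
Centroid: x̄ = ΣA·x / ΣA = 27.477 mm.
Transfer each piece to the vertical centroidal axis using Ī + A·d² with d = x − 27.477:
  web: d = -20.477 mm → contributes +1 463 692 mm⁴
  top flange (beyond web): d = 22.023 mm → contributes +1 413 790 mm⁴
  bottom flange (beyond web): d = 22.023 mm → contributes +1 413 790 mm⁴
Total I = 4 291 273 mm⁴.

I_y ≈ 4.29 × 10⁶ mm⁴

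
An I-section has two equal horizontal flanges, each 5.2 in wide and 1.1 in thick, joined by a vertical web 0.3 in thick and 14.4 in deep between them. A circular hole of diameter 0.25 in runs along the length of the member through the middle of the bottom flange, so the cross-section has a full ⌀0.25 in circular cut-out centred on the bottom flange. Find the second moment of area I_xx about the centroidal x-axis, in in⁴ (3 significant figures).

I_xx ≈ 760 in⁴

Treat the section as a set of non-overlapping primitives; coordinates are from the bounding-box lower-left.
Bottom flange: 5.2 × 1.1, A = 5.72 in², y = 0.55 in, Ī = 0.57677 in⁴.
Web: 0.3 × 14.4, A = 4.32 in², y = 8.3 in, Ī = 74.65 in⁴.
Top flange: 5.2 × 1.1, A = 5.72 in², y = 16.05 in, Ī = 0.57677 in⁴.
Hole (subtracted): ⌀0.25, A = 0.049087 in², y = 0.55 in, Ī = 0.00019175 in⁴.
Centroid: ȳ = ΣA·y / ΣA = 8.3242 in.
Transfer each piece to the centroidal x-axis using Ī + A·d² with d = y − 8.3242:
  bottom flange: d = -7.7742 in → contributes +346.28 in⁴
  web: d = -0.024214 in → contributes +74.652 in⁴
  top flange: d = 7.7258 in → contributes +341.99 in⁴
  hole: d = -7.7742 in → contributes −2.967 in⁴
Total I = 759.96 in⁴.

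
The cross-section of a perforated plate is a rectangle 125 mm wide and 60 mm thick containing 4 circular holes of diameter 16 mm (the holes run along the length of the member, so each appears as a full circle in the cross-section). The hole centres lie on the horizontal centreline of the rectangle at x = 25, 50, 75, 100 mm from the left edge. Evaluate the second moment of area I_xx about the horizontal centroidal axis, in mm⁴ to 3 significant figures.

I_xx ≈ 2.24 × 10⁶ mm⁴

Treat the section as a set of non-overlapping primitives; coordinates are from the bounding-box lower-left.
Plate: 125 × 60, A = 7 500 mm², y = 30 mm, Ī = 2 250 000 mm⁴.
Hole 1 (subtracted): ⌀16, A = 201.06 mm², y = 30 mm, Ī = 3 217 mm⁴.
Hole 2 (subtracted): ⌀16, A = 201.06 mm², y = 30 mm, Ī = 3 217 mm⁴.
Hole 3 (subtracted): ⌀16, A = 201.06 mm², y = 30 mm, Ī = 3 217 mm⁴.
Hole 4 (subtracted): ⌀16, A = 201.06 mm², y = 30 mm, Ī = 3 217 mm⁴.
By symmetry the centroid is at mid-height, ȳ = 30 mm.
All pieces are centred on the horizontal centroidal axis, so I = ΣĪ (holes subtracted) = 2 237 132 mm⁴.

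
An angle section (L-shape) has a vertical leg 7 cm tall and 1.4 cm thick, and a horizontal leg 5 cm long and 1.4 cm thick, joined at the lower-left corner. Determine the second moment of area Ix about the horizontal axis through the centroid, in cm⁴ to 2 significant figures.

Ix ≈ 67 cm⁴

Treat the section as a set of non-overlapping primitives; coordinates are from the bounding-box lower-left.
Vertical leg: 1.4 × 7, A = 9.8 cm², y = 3.5 cm, Ī = 40.02 cm⁴.
Horizontal leg (remainder): 3.6 × 1.4, A = 5.04 cm², y = 0.7 cm, Ī = 0.8232 cm⁴.
Centroid: ȳ = ΣA·y / ΣA = 2.549 cm.
Transfer each piece to the horizontal axis through the centroid using Ī + A·d² with d = y − 2.549:
  vertical leg: d = 0.9509 cm → contributes +48.88 cm⁴
  horizontal leg (remainder): d = -1.849 cm → contributes +18.06 cm⁴
Total I = 66.93 cm⁴.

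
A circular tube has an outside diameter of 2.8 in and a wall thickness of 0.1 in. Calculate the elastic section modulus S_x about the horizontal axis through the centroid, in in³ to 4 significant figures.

S_x ≈ 0.5529 in³

Break the section into simple shapes (no overlaps), measuring from the bottom-left corner of the bounding box.
Outer circle: ⌀2.8, A = 6.15752 in², y = 1.4 in, Ī = 3.01719 in⁴.
Bore (subtracted): ⌀2.6, A = 5.30929 in², y = 1.4 in, Ī = 2.24318 in⁴.
By symmetry the centroid is at mid-height, ȳ = 1.4 in.
All pieces are centred on the horizontal axis through the centroid, so I = ΣĪ (holes subtracted) = 0.77401 in⁴.
Extreme fibre distance c = 1.4 in; S = I/c = 0.552864 in³.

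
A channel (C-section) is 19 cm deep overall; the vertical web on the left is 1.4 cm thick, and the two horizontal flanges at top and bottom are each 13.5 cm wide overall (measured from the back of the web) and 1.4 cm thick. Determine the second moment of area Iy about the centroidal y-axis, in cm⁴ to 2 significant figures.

Iy ≈ 1100 cm⁴

Split into non-overlapping primitives; take the origin at the lower-left of the bounding box.
Web: 1.4 × 19, A = 26.6 cm², x = 0.7 cm, Ī = 4.345 cm⁴.
Top flange (beyond web): 12.1 × 1.4, A = 16.94 cm², x = 7.45 cm, Ī = 206.7 cm⁴.
Bottom flange (beyond web): 12.1 × 1.4, A = 16.94 cm², x = 7.45 cm, Ī = 206.7 cm⁴.
Centroid: x̄ = ΣA·x / ΣA = 4.481 cm.
Transfer each piece to the centroidal y-axis using Ī + A·d² with d = x − 4.481:
  web: d = -3.781 cm → contributes +384.7 cm⁴
  top flange (beyond web): d = 2.969 cm → contributes +356 cm⁴
  bottom flange (beyond web): d = 2.969 cm → contributes +356 cm⁴
Total I = 1 097 cm⁴.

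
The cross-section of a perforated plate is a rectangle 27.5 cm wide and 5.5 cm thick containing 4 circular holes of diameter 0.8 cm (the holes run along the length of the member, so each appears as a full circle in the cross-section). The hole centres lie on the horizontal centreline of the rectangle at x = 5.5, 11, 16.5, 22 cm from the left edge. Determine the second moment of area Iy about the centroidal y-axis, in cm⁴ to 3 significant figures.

Decompose the section into non-overlapping parts with the origin at the bottom-left of its bounding rectangle.
Plate: 27.5 × 5.5, A = 151.25 cm², x = 13.75 cm, Ī = 9531.9 cm⁴.
Hole 1 (subtracted): ⌀0.8, A = 0.50265 cm², x = 5.5 cm, Ī = 0.020106 cm⁴.
Hole 2 (subtracted): ⌀0.8, A = 0.50265 cm², x = 11 cm, Ī = 0.020106 cm⁴.
Hole 3 (subtracted): ⌀0.8, A = 0.50265 cm², x = 16.5 cm, Ī = 0.020106 cm⁴.
Hole 4 (subtracted): ⌀0.8, A = 0.50265 cm², x = 22 cm, Ī = 0.020106 cm⁴.
By symmetry the centroid is at mid-width, x̄ = 13.75 cm.
Transfer each piece to the centroidal y-axis using Ī + A·d² with d = x − 13.75:
  plate: d = 0 cm → contributes +9531.9 cm⁴
  hole 1: d = -8.25 cm → contributes −34.232 cm⁴
  hole 2: d = -2.75 cm → contributes −3.8214 cm⁴
  hole 3: d = 2.75 cm → contributes −3.8214 cm⁴
  hole 4: d = 8.25 cm → contributes −34.232 cm⁴
Total I = 9455.8 cm⁴.

Iy ≈ 9460 cm⁴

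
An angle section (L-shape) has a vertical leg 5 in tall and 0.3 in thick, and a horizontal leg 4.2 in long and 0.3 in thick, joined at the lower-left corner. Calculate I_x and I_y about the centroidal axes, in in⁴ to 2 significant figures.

Break the section into simple shapes (no overlaps), measuring from the bottom-left corner of the bounding box.
Vertical leg: 0.3 × 5, A = 1.5 in², y = 2.5 in, Ī = 3.125 in⁴.
Horizontal leg (remainder): 3.9 × 0.3, A = 1.17 in², y = 0.15 in, Ī = 0.008775 in⁴.
Centroid: ȳ = ΣA·y / ΣA = 1.47 in.
Transfer each piece to the centroidal x-axis using Ī + A·d² with d = y − 1.47:
  vertical leg: d = 1.03 in → contributes +4.716 in⁴
  horizontal leg (remainder): d = -1.32 in → contributes +2.048 in⁴
Total I = 6.764 in⁴.
For the y-axis: x̄ = 1.07 in.
Repeating about the centroidal y-axis gives I_y = 4.393 in⁴.

I_x ≈ 6.8 in⁴, I_y ≈ 4.4 in⁴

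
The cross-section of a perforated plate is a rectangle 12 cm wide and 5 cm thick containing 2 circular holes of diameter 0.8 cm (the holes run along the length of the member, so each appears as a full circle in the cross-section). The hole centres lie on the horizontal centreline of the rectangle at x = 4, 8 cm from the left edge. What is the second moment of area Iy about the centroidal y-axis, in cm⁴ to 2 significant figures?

Iy ≈ 720 cm⁴

Decompose the section into non-overlapping parts with the origin at the bottom-left of its bounding rectangle.
Plate: 12 × 5, A = 60 cm², x = 6 cm, Ī = 720 cm⁴.
Hole 1 (subtracted): ⌀0.8, A = 0.5027 cm², x = 4 cm, Ī = 0.02011 cm⁴.
Hole 2 (subtracted): ⌀0.8, A = 0.5027 cm², x = 8 cm, Ī = 0.02011 cm⁴.
By symmetry the centroid is at mid-width, x̄ = 6 cm.
Transfer each piece to the centroidal y-axis using Ī + A·d² with d = x − 6:
  plate: d = 0 cm → contributes +720 cm⁴
  hole 1: d = -2 cm → contributes −2.031 cm⁴
  hole 2: d = 2 cm → contributes −2.031 cm⁴
Total I = 715.9 cm⁴.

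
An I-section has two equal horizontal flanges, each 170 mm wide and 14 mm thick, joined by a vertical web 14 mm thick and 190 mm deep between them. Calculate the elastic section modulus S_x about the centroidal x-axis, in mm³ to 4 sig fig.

Break the section into simple shapes (no overlaps), measuring from the bottom-left corner of the bounding box.
Bottom flange: 170 × 14, A = 2 380 mm², y = 7 mm, Ī = 38873.3 mm⁴.
Web: 14 × 190, A = 2 660 mm², y = 109 mm, Ī = 8 002 167 mm⁴.
Top flange: 170 × 14, A = 2 380 mm², y = 211 mm, Ī = 38873.3 mm⁴.
By symmetry the centroid is at mid-height, ȳ = 109 mm.
Transfer each piece to the centroidal x-axis using Ī + A·d² with d = y − 109:
  bottom flange: d = -102 mm → contributes +24 800 393 mm⁴
  web: d = 0 mm → contributes +8 002 167 mm⁴
  top flange: d = 102 mm → contributes +24 800 393 mm⁴
Total I = 57 602 953 mm⁴.
Extreme fibre distance c = 109 mm; S = I/c = 528 467 mm³.

S_x ≈ 5.285 × 10⁵ mm³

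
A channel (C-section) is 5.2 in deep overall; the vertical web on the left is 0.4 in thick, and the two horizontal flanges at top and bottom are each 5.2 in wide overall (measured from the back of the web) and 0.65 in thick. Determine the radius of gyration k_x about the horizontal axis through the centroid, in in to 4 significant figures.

Split into non-overlapping primitives; take the origin at the lower-left of the bounding box.
Web: 0.4 × 5.2, A = 2.08 in², y = 2.6 in, Ī = 4.68693 in⁴.
Top flange (beyond web): 4.8 × 0.65, A = 3.12 in², y = 4.875 in, Ī = 0.10985 in⁴.
Bottom flange (beyond web): 4.8 × 0.65, A = 3.12 in², y = 0.325 in, Ī = 0.10985 in⁴.
By symmetry the centroid is at mid-height, ȳ = 2.6 in.
Transfer each piece to the horizontal axis through the centroid using Ī + A·d² with d = y − 2.6:
  web: d = 0 in → contributes +4.68693 in⁴
  top flange (beyond web): d = 2.275 in → contributes +16.2578 in⁴
  bottom flange (beyond web): d = -2.275 in → contributes +16.2578 in⁴
Total I = 37.2025 in⁴.
Radius of gyration: k = √(I/A) = √(37.2025 / 8.32) = 2.11458 in.

k_x ≈ 2.115 in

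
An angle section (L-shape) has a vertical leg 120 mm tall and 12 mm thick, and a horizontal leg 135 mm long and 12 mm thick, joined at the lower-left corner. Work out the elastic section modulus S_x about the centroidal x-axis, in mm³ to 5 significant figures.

S_x ≈ 4.4326 × 10⁴ mm³

Split into non-overlapping primitives; take the origin at the lower-left of the bounding box.
Vertical leg: 12 × 120, A = 1 440 mm², y = 60 mm, Ī = 1 728 000 mm⁴.
Horizontal leg (remainder): 123 × 12, A = 1 476 mm², y = 6 mm, Ī = 17 712 mm⁴.
Centroid: ȳ = ΣA·y / ΣA = 32.66667 mm.
Transfer each piece to the centroidal x-axis using Ī + A·d² with d = y − 32.66667:
  vertical leg: d = 27.33333 mm → contributes +2 803 840 mm⁴
  horizontal leg (remainder): d = -26.66667 mm → contributes +1 067 312 mm⁴
Total I = 3 871 152 mm⁴.
Extreme fibre distance c = 87.33333 mm; S = I/c = 44326.17 mm³.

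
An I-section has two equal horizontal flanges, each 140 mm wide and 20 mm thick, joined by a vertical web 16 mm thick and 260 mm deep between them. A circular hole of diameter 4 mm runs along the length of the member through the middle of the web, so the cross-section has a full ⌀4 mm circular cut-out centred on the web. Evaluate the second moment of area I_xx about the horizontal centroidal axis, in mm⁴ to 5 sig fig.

I_xx ≈ 1.3338 × 10⁸ mm⁴

Break the section into simple shapes (no overlaps), measuring from the bottom-left corner of the bounding box.
Bottom flange: 140 × 20, A = 2 800 mm², y = 10 mm, Ī = 93333.33 mm⁴.
Web: 16 × 260, A = 4 160 mm², y = 150 mm, Ī = 23 434 667 mm⁴.
Top flange: 140 × 20, A = 2 800 mm², y = 290 mm, Ī = 93333.33 mm⁴.
Hole (subtracted): ⌀4, A = 12.56637 mm², y = 150 mm, Ī = 12.56637 mm⁴.
By symmetry the centroid is at mid-height, ȳ = 150 mm.
Transfer each piece to the horizontal centroidal axis using Ī + A·d² with d = y − 150:
  bottom flange: d = -140 mm → contributes +54 973 333 mm⁴
  web: d = 0 mm → contributes +23 434 667 mm⁴
  top flange: d = 140 mm → contributes +54 973 333 mm⁴
  hole: d = 0 mm → contributes −12.56637 mm⁴
Total I = 133 381 321 mm⁴.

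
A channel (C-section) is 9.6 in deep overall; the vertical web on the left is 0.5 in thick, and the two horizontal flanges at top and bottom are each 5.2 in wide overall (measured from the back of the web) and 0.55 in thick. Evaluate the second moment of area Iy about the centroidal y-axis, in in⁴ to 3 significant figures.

Iy ≈ 26.4 in⁴

Treat the section as a set of non-overlapping primitives; coordinates are from the bounding-box lower-left.
Web: 0.5 × 9.6, A = 4.8 in², x = 0.25 in, Ī = 0.1 in⁴.
Top flange (beyond web): 4.7 × 0.55, A = 2.585 in², x = 2.85 in, Ī = 4.7586 in⁴.
Bottom flange (beyond web): 4.7 × 0.55, A = 2.585 in², x = 2.85 in, Ī = 4.7586 in⁴.
Centroid: x̄ = ΣA·x / ΣA = 1.5982 in.
Transfer each piece to the centroidal y-axis using Ī + A·d² with d = x − 1.5982:
  web: d = -1.3482 in → contributes +8.8253 in⁴
  top flange (beyond web): d = 1.2518 in → contributes +8.809 in⁴
  bottom flange (beyond web): d = 1.2518 in → contributes +8.809 in⁴
Total I = 26.443 in⁴.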